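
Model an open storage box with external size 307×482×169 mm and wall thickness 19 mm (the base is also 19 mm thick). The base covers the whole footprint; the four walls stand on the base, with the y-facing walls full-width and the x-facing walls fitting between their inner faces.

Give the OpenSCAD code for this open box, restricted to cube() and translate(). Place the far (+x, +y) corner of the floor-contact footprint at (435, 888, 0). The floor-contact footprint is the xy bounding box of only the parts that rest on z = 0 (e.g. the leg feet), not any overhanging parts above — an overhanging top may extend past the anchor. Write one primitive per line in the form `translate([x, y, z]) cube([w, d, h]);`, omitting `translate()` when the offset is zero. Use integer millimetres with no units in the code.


translate([128, 406, 0]) cube([307, 482, 19]);
translate([128, 406, 19]) cube([307, 19, 150]);
translate([128, 869, 19]) cube([307, 19, 150]);
translate([128, 425, 19]) cube([19, 444, 150]);
translate([416, 425, 19]) cube([19, 444, 150]);


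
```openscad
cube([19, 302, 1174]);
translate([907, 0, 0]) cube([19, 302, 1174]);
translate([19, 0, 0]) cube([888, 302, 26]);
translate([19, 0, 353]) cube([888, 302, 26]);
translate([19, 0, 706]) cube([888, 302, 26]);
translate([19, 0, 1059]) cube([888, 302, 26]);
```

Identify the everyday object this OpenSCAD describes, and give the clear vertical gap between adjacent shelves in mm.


A bookshelf. The clear shelf gap is 327 mm.

Two tall side panels with 4 horizontal boards between them — a bookshelf. The first two shelf undersides are at z = 0 and z = 353; with shelf thickness 26, the clear gap is 353 − 0 − 26 = 327 mm.


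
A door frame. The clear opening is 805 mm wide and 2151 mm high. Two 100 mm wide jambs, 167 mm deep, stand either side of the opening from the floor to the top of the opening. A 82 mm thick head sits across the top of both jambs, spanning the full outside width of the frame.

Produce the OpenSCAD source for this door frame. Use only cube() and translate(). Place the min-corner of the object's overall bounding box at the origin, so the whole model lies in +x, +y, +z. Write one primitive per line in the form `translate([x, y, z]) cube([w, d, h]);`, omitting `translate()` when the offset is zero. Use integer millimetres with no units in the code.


cube([100, 167, 2151]);
translate([905, 0, 0]) cube([100, 167, 2151]);
translate([0, 0, 2151]) cube([1005, 167, 82]);


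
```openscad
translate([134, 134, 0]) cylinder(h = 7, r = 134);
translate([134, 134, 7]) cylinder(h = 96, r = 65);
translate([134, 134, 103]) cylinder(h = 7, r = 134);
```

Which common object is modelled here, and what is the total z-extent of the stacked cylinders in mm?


A spool. The overall height is 110 mm.

Three coaxial cylinders, large–small–large — a spool. Two 7 mm flanges and a 96 mm core give 7 + 96 + 7 = 110 mm.


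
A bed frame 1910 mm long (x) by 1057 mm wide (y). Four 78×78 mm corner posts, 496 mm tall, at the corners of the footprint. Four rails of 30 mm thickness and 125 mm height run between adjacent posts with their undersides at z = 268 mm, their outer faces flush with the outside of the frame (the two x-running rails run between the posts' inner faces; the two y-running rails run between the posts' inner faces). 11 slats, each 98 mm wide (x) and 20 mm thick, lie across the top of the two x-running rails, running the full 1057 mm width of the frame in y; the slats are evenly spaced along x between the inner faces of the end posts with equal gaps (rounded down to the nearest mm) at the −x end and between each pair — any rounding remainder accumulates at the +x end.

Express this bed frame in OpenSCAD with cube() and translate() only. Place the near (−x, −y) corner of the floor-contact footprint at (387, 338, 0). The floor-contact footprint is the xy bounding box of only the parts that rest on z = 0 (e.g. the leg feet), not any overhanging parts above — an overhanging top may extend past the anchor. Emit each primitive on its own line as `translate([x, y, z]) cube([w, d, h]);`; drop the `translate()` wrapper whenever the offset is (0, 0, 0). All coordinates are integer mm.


// slat z = rail_z + rail_h = 268 + 125 = 393
// slat gap = ⌊(1754 − 11·98) / 12⌋ = 56
translate([387, 338, 0]) cube([78, 78, 496]);
translate([387, 1317, 0]) cube([78, 78, 496]);
translate([2219, 338, 0]) cube([78, 78, 496]);
translate([2219, 1317, 0]) cube([78, 78, 496]);
translate([465, 338, 268]) cube([1754, 30, 125]);
translate([465, 1365, 268]) cube([1754, 30, 125]);
translate([387, 416, 268]) cube([30, 901, 125]);
translate([2267, 416, 268]) cube([30, 901, 125]);
translate([521, 338, 393]) cube([98, 1057, 20]);
translate([675, 338, 393]) cube([98, 1057, 20]);
translate([829, 338, 393]) cube([98, 1057, 20]);
translate([983, 338, 393]) cube([98, 1057, 20]);
translate([1137, 338, 393]) cube([98, 1057, 20]);
translate([1291, 338, 393]) cube([98, 1057, 20]);
translate([1445, 338, 393]) cube([98, 1057, 20]);
translate([1599, 338, 393]) cube([98, 1057, 20]);
translate([1753, 338, 393]) cube([98, 1057, 20]);
translate([1907, 338, 393]) cube([98, 1057, 20]);
translate([2061, 338, 393]) cube([98, 1057, 20]);


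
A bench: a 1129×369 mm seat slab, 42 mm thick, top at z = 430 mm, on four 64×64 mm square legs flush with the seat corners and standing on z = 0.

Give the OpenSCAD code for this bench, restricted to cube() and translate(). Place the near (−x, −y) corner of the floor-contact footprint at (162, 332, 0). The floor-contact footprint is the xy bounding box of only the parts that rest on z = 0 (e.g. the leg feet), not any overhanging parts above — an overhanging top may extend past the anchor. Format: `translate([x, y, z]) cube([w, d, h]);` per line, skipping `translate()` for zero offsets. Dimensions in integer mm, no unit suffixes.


translate([162, 332, 388]) cube([1129, 369, 42]);
translate([162, 332, 0]) cube([64, 64, 388]);
translate([162, 637, 0]) cube([64, 64, 388]);
translate([1227, 332, 0]) cube([64, 64, 388]);
translate([1227, 637, 0]) cube([64, 64, 388]);


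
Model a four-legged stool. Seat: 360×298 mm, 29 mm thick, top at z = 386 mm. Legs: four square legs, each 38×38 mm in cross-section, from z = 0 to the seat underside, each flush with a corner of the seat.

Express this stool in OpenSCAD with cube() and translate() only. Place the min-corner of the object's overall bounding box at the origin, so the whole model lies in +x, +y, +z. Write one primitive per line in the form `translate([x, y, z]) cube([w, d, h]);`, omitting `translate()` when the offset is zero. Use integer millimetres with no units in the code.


translate([0, 0, 357]) cube([360, 298, 29]);
cube([38, 38, 357]);
translate([322, 0, 0]) cube([38, 38, 357]);
translate([0, 260, 0]) cube([38, 38, 357]);
translate([322, 260, 0]) cube([38, 38, 357]);


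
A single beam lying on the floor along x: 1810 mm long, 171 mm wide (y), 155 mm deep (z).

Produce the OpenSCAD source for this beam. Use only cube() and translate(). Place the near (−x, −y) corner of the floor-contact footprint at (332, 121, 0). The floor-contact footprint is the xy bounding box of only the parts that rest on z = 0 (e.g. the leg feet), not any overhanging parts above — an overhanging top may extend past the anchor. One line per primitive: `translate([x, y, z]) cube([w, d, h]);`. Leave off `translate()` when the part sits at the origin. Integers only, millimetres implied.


translate([332, 121, 0]) cube([1810, 171, 155]);


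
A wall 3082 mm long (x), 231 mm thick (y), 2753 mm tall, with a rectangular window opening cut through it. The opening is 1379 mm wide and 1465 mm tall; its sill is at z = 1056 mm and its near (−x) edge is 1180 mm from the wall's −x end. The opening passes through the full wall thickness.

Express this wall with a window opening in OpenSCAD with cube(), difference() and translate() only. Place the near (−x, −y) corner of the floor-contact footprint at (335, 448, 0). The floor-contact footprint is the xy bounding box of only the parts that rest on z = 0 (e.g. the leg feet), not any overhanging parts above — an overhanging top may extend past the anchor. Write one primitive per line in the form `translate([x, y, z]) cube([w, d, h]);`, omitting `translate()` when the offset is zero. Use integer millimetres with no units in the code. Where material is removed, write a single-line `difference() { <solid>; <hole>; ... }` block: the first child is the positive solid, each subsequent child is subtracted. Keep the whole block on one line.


difference() { translate([335, 448, 0]) cube([3082, 231, 2753]); translate([1515, 448, 1056]) cube([1379, 231, 1465]); }


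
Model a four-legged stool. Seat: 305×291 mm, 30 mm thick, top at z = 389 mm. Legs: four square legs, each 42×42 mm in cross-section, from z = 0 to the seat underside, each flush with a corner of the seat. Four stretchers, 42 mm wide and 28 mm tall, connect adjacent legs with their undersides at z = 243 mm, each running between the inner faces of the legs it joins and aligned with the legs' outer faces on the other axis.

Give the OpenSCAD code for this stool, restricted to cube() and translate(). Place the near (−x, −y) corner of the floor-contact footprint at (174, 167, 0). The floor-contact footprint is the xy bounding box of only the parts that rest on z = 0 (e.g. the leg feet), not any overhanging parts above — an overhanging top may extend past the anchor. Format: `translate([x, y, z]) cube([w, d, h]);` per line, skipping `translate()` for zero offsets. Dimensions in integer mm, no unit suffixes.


translate([174, 167, 359]) cube([305, 291, 30]);
translate([174, 167, 0]) cube([42, 42, 359]);
translate([437, 167, 0]) cube([42, 42, 359]);
translate([174, 416, 0]) cube([42, 42, 359]);
translate([437, 416, 0]) cube([42, 42, 359]);
translate([216, 167, 243]) cube([221, 42, 28]);
translate([216, 416, 243]) cube([221, 42, 28]);
translate([174, 209, 243]) cube([42, 207, 28]);
translate([437, 209, 243]) cube([42, 207, 28]);


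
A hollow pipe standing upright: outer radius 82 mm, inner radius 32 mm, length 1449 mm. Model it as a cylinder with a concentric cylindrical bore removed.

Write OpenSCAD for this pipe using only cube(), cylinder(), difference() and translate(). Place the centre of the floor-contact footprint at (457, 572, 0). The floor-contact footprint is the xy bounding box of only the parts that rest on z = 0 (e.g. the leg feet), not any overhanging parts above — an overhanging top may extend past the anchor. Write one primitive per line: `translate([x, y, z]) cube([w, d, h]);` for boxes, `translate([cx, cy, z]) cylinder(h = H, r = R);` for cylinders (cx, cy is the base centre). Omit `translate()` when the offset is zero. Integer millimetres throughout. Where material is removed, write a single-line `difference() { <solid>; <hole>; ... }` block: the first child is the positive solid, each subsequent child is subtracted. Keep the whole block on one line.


difference() { translate([457, 572, 0]) cylinder(h = 1449, r = 82); translate([457, 572, 0]) cylinder(h = 1449, r = 32); }


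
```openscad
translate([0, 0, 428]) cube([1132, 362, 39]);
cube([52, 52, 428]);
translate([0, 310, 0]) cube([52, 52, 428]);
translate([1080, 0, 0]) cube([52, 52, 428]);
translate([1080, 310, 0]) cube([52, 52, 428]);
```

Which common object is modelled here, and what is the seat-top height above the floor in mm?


A bench. The seat-top height is 467 mm.

A long slab on four corner posts — a bench. The slab sits at z = 428 with thickness 39, so the top is 428 + 39 = 467 mm.


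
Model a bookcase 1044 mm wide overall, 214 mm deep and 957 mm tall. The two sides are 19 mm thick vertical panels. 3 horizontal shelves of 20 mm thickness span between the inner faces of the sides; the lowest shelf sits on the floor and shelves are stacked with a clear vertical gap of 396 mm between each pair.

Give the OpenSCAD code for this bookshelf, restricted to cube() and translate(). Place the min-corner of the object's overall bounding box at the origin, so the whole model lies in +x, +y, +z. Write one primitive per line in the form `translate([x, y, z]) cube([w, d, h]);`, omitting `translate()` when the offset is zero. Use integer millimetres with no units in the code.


cube([19, 214, 957]);
translate([1025, 0, 0]) cube([19, 214, 957]);
translate([19, 0, 0]) cube([1006, 214, 20]);
translate([19, 0, 416]) cube([1006, 214, 20]);
translate([19, 0, 832]) cube([1006, 214, 20]);


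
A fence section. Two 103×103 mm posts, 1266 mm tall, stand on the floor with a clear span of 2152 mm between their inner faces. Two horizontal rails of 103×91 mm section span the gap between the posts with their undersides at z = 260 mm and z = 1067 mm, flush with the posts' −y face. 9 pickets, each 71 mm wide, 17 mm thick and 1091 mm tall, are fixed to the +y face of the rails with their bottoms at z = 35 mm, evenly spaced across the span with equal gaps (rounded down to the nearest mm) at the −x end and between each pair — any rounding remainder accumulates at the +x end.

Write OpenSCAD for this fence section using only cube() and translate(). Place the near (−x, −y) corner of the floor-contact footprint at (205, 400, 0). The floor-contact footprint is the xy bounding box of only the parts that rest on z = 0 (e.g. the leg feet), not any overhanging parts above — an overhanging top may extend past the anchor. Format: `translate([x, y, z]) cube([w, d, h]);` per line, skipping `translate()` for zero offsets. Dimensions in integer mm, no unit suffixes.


translate([205, 400, 0]) cube([103, 103, 1266]);
translate([2460, 400, 0]) cube([103, 103, 1266]);
translate([308, 400, 260]) cube([2152, 103, 91]);
translate([308, 400, 1067]) cube([2152, 103, 91]);
translate([459, 503, 35]) cube([71, 17, 1091]);
translate([681, 503, 35]) cube([71, 17, 1091]);
translate([903, 503, 35]) cube([71, 17, 1091]);
translate([1125, 503, 35]) cube([71, 17, 1091]);
translate([1347, 503, 35]) cube([71, 17, 1091]);
translate([1569, 503, 35]) cube([71, 17, 1091]);
translate([1791, 503, 35]) cube([71, 17, 1091]);
translate([2013, 503, 35]) cube([71, 17, 1091]);
translate([2235, 503, 35]) cube([71, 17, 1091]);


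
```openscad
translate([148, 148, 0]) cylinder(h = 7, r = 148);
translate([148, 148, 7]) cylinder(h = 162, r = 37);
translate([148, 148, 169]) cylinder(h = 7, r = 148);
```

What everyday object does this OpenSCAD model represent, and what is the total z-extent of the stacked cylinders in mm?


A spool. The overall height is 176 mm.

Three coaxial cylinders, large–small–large — a spool. Two 7 mm flanges and a 162 mm core give 7 + 162 + 7 = 176 mm.


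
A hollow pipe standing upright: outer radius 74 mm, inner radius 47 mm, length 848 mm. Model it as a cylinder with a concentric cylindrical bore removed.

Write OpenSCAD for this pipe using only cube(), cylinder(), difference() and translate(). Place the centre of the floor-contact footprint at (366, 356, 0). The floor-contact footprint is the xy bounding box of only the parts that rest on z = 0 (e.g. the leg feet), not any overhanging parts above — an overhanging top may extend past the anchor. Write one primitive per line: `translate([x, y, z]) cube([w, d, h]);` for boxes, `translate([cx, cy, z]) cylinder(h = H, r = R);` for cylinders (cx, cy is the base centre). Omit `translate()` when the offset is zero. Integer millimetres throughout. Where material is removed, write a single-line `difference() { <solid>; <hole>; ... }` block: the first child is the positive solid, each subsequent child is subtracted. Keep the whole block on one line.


difference() { translate([366, 356, 0]) cylinder(h = 848, r = 74); translate([366, 356, 0]) cylinder(h = 848, r = 47); }


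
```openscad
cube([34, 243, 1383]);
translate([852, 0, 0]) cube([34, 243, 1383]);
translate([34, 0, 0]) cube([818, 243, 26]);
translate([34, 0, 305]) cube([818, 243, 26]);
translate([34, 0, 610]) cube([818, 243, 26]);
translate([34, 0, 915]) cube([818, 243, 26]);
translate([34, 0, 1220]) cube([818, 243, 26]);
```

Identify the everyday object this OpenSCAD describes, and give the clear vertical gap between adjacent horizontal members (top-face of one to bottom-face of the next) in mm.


A bookshelf. The clear shelf gap is 279 mm.

Two tall side panels with 5 horizontal boards between them — a bookshelf. The first two shelf undersides are at z = 0 and z = 305; with shelf thickness 26, the clear gap is 305 − 0 − 26 = 279 mm.


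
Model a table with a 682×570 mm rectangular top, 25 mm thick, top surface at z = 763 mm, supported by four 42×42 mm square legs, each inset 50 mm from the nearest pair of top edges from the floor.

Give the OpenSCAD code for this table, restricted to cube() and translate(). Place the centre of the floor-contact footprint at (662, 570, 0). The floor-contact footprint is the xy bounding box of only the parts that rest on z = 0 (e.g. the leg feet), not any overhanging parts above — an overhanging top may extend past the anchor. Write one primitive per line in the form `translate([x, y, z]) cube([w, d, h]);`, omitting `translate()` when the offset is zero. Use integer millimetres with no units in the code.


translate([321, 285, 738]) cube([682, 570, 25]);
translate([371, 335, 0]) cube([42, 42, 738]);
translate([911, 335, 0]) cube([42, 42, 738]);
translate([371, 763, 0]) cube([42, 42, 738]);
translate([911, 763, 0]) cube([42, 42, 738]);


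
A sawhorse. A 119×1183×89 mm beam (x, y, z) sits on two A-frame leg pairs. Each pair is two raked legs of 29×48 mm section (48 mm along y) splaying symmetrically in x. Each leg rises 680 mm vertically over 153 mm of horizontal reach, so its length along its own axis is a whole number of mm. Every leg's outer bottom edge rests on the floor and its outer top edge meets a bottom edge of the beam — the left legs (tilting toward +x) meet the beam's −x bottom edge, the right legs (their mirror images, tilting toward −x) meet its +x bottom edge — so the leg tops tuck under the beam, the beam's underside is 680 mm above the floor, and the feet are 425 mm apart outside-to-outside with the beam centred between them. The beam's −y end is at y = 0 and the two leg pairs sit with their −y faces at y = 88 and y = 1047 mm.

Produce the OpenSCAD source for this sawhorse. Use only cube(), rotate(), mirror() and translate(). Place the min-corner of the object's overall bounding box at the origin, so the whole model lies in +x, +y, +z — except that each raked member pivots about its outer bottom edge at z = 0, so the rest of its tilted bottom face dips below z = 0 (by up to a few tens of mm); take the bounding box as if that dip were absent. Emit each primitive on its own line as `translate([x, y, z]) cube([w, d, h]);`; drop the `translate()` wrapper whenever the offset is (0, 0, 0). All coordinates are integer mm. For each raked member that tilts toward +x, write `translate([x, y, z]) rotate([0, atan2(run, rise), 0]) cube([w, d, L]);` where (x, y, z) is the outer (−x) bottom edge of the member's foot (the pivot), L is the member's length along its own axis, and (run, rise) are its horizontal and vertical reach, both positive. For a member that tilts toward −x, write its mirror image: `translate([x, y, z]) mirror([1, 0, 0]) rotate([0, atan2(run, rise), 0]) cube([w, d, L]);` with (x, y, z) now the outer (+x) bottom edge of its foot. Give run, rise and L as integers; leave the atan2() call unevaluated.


translate([153, 0, 680]) cube([119, 1183, 89]);
translate([0, 88, 0]) rotate([0, atan2(153, 680), 0]) cube([29, 48, 697]);
translate([425, 88, 0]) mirror([1, 0, 0]) rotate([0, atan2(153, 680), 0]) cube([29, 48, 697]);
translate([0, 1047, 0]) rotate([0, atan2(153, 680), 0]) cube([29, 48, 697]);
translate([425, 1047, 0]) mirror([1, 0, 0]) rotate([0, atan2(153, 680), 0]) cube([29, 48, 697]);


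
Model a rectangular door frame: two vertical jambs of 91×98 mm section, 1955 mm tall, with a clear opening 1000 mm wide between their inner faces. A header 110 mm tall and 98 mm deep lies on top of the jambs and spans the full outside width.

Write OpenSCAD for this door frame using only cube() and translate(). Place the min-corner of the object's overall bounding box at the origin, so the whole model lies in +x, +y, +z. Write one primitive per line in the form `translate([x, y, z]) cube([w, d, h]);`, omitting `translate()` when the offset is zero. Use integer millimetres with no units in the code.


cube([91, 98, 1955]);
translate([1091, 0, 0]) cube([91, 98, 1955]);
translate([0, 0, 1955]) cube([1182, 98, 110]);


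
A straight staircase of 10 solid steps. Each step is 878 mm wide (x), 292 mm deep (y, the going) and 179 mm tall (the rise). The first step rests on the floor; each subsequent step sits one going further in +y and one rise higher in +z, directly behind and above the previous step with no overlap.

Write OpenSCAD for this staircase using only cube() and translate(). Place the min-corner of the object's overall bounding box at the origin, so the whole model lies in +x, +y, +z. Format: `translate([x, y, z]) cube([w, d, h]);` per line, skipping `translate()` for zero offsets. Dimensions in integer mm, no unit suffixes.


cube([878, 292, 179]);
translate([0, 292, 179]) cube([878, 292, 179]);
translate([0, 584, 358]) cube([878, 292, 179]);
translate([0, 876, 537]) cube([878, 292, 179]);
translate([0, 1168, 716]) cube([878, 292, 179]);
translate([0, 1460, 895]) cube([878, 292, 179]);
translate([0, 1752, 1074]) cube([878, 292, 179]);
translate([0, 2044, 1253]) cube([878, 292, 179]);
translate([0, 2336, 1432]) cube([878, 292, 179]);
translate([0, 2628, 1611]) cube([878, 292, 179]);


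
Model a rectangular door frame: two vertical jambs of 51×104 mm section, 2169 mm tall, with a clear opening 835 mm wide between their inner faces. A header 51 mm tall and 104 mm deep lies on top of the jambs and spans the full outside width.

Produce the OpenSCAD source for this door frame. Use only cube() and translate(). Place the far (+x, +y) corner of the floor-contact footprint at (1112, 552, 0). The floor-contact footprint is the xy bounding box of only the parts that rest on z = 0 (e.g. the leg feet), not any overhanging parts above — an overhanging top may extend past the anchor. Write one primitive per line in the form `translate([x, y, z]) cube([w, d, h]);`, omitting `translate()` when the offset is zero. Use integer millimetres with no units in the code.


translate([175, 448, 0]) cube([51, 104, 2169]);
translate([1061, 448, 0]) cube([51, 104, 2169]);
translate([175, 448, 2169]) cube([937, 104, 51]);


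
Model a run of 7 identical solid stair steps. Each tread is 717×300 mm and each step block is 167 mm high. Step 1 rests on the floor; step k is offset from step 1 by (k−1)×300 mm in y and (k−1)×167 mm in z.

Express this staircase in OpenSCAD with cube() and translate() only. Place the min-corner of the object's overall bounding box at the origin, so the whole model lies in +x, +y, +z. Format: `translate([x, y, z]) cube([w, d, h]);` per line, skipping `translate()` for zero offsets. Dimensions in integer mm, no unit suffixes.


cube([717, 300, 167]);
translate([0, 300, 167]) cube([717, 300, 167]);
translate([0, 600, 334]) cube([717, 300, 167]);
translate([0, 900, 501]) cube([717, 300, 167]);
translate([0, 1200, 668]) cube([717, 300, 167]);
translate([0, 1500, 835]) cube([717, 300, 167]);
translate([0, 1800, 1002]) cube([717, 300, 167]);


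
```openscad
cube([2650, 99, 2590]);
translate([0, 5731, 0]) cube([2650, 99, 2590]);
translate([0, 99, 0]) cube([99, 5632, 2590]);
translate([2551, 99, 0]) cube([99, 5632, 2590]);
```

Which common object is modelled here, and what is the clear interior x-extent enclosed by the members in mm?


A house (or room) frame. The interior width is 2452 mm.

Four 2590 mm walls enclosing a rectangle with no floor or roof — a room or house frame. Outside width is 2650 mm and wall thickness is 99 mm, so the interior width is 2650 − 2 × 99 = 2452 mm.


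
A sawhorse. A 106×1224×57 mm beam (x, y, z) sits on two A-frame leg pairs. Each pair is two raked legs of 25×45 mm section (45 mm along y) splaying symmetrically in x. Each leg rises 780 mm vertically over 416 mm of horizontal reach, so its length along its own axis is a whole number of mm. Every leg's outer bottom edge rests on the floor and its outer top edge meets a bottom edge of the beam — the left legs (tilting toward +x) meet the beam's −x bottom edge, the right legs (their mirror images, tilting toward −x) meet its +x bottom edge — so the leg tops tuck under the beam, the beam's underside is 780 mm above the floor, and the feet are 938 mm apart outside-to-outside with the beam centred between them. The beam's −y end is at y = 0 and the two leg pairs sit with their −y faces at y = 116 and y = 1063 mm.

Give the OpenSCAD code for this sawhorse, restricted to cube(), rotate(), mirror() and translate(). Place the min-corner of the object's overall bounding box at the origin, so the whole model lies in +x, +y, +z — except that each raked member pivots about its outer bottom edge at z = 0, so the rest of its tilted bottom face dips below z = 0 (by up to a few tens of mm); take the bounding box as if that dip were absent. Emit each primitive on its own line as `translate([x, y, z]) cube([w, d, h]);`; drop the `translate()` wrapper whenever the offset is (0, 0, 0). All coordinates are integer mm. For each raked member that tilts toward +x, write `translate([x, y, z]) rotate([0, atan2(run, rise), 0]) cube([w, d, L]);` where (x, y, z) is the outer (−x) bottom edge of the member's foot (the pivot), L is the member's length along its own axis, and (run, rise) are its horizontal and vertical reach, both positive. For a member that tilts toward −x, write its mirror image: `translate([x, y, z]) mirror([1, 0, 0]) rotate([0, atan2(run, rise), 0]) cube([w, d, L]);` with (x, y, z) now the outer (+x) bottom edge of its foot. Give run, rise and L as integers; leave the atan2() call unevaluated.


// leg length = √(416² + 780²) = 884
// right-leg outer foot x = 2·416 + 106 = 938
// beam min-corner = (416, 0, 780)
translate([416, 0, 780]) cube([106, 1224, 57]);
translate([0, 116, 0]) rotate([0, atan2(416, 780), 0]) cube([25, 45, 884]);
translate([938, 116, 0]) mirror([1, 0, 0]) rotate([0, atan2(416, 780), 0]) cube([25, 45, 884]);
translate([0, 1063, 0]) rotate([0, atan2(416, 780), 0]) cube([25, 45, 884]);
translate([938, 1063, 0]) mirror([1, 0, 0]) rotate([0, atan2(416, 780), 0]) cube([25, 45, 884]);


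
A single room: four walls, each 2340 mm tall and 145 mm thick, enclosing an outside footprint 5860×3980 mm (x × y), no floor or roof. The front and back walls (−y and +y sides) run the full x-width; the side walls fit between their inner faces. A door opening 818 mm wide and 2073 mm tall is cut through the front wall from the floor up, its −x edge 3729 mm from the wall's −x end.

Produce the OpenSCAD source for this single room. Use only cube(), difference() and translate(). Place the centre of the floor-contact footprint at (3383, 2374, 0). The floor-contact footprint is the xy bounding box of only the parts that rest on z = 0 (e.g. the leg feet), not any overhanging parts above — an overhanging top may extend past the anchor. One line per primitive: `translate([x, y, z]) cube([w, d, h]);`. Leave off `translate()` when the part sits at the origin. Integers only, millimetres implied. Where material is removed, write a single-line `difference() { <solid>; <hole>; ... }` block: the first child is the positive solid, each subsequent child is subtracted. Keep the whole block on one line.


difference() { translate([453, 384, 0]) cube([5860, 145, 2340]); translate([4182, 384, 0]) cube([818, 145, 2073]); }
translate([453, 4219, 0]) cube([5860, 145, 2340]);
translate([453, 529, 0]) cube([145, 3690, 2340]);
translate([6168, 529, 0]) cube([145, 3690, 2340]);


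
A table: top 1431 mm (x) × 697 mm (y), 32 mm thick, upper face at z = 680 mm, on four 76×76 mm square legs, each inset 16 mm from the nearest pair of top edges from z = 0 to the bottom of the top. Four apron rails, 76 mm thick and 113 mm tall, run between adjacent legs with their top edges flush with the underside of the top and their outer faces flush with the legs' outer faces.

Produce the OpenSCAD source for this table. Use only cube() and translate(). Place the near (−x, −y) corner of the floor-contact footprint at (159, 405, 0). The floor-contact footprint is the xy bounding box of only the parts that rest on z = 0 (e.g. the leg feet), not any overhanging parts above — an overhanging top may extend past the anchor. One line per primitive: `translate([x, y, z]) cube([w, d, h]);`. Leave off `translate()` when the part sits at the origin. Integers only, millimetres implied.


// leg_h = 680 - 32 = 648
// apron z = 648 - 113 = 535
translate([143, 389, 648]) cube([1431, 697, 32]);
translate([159, 405, 0]) cube([76, 76, 648]);
translate([1482, 405, 0]) cube([76, 76, 648]);
translate([159, 994, 0]) cube([76, 76, 648]);
translate([1482, 994, 0]) cube([76, 76, 648]);
translate([235, 405, 535]) cube([1247, 76, 113]);
translate([235, 994, 535]) cube([1247, 76, 113]);
translate([159, 481, 535]) cube([76, 513, 113]);
translate([1482, 481, 535]) cube([76, 513, 113]);


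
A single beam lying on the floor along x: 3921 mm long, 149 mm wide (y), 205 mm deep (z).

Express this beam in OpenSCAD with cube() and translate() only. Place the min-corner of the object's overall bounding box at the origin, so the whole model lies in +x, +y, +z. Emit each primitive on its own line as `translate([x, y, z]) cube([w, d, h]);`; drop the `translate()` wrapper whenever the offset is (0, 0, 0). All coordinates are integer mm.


cube([3921, 149, 205]);


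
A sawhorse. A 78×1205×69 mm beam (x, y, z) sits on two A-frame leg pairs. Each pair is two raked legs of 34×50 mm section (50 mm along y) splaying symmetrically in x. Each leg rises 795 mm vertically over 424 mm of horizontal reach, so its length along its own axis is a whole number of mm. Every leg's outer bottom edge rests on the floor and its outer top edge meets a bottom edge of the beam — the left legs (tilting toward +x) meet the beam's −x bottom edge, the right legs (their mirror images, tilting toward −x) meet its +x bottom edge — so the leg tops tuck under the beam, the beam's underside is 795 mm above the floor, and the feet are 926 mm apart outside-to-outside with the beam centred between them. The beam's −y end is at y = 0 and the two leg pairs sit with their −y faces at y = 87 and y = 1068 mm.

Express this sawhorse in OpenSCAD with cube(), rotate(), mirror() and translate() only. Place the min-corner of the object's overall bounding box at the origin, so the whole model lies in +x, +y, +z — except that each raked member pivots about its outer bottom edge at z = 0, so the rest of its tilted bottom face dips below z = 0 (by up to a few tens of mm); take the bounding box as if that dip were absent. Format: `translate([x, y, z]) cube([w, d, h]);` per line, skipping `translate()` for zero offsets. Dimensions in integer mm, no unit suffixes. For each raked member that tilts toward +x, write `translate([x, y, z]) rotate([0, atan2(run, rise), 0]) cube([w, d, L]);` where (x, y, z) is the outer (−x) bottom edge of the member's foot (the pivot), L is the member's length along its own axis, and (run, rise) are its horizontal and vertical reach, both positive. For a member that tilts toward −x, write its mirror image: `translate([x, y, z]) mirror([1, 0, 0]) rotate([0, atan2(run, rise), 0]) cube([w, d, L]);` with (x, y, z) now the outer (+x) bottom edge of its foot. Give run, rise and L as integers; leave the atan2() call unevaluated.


translate([424, 0, 795]) cube([78, 1205, 69]);
translate([0, 87, 0]) rotate([0, atan2(424, 795), 0]) cube([34, 50, 901]);
translate([926, 87, 0]) mirror([1, 0, 0]) rotate([0, atan2(424, 795), 0]) cube([34, 50, 901]);
translate([0, 1068, 0]) rotate([0, atan2(424, 795), 0]) cube([34, 50, 901]);
translate([926, 1068, 0]) mirror([1, 0, 0]) rotate([0, atan2(424, 795), 0]) cube([34, 50, 901]);


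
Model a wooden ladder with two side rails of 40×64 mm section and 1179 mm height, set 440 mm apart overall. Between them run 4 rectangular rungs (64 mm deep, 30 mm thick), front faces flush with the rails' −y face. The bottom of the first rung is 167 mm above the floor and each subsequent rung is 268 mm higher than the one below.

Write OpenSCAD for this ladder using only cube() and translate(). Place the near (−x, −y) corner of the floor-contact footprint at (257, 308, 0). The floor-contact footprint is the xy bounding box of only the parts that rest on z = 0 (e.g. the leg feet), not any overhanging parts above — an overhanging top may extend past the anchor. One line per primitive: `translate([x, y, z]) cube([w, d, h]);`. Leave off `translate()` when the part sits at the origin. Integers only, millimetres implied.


// rung span = 440 - 2*40 = 360
// rung[k] z = 167 + k*268
translate([257, 308, 0]) cube([40, 64, 1179]);
translate([657, 308, 0]) cube([40, 64, 1179]);
translate([297, 308, 167]) cube([360, 64, 30]);
translate([297, 308, 435]) cube([360, 64, 30]);
translate([297, 308, 703]) cube([360, 64, 30]);
translate([297, 308, 971]) cube([360, 64, 30]);


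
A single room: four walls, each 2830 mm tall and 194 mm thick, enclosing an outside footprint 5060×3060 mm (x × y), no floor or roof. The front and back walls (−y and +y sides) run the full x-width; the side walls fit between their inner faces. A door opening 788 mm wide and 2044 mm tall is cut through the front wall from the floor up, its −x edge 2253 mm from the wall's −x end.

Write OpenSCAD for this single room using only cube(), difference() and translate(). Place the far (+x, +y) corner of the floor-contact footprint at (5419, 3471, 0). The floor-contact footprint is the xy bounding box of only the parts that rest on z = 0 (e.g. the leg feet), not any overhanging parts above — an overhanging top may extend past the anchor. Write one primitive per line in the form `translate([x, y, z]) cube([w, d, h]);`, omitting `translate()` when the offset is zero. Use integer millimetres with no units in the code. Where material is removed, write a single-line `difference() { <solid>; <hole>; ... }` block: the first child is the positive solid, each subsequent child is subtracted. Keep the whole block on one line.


difference() { translate([359, 411, 0]) cube([5060, 194, 2830]); translate([2612, 411, 0]) cube([788, 194, 2044]); }
translate([359, 3277, 0]) cube([5060, 194, 2830]);
translate([359, 605, 0]) cube([194, 2672, 2830]);
translate([5225, 605, 0]) cube([194, 2672, 2830]);


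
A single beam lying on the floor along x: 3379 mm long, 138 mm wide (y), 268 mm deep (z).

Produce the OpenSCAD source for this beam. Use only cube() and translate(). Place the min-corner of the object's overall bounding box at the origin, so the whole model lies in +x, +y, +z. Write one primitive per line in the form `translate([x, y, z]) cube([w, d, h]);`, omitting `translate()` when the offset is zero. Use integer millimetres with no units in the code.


cube([3379, 138, 268]);


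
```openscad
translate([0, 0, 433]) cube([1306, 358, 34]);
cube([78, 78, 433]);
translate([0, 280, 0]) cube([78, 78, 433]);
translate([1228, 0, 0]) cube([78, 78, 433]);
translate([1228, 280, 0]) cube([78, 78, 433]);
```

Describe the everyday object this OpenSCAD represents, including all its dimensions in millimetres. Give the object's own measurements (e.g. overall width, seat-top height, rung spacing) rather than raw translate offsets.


A bench: a 1306×358 mm seat slab, 34 mm thick, top at z = 467 mm, on four 78×78 mm square legs flush with the seat corners and standing on z = 0.


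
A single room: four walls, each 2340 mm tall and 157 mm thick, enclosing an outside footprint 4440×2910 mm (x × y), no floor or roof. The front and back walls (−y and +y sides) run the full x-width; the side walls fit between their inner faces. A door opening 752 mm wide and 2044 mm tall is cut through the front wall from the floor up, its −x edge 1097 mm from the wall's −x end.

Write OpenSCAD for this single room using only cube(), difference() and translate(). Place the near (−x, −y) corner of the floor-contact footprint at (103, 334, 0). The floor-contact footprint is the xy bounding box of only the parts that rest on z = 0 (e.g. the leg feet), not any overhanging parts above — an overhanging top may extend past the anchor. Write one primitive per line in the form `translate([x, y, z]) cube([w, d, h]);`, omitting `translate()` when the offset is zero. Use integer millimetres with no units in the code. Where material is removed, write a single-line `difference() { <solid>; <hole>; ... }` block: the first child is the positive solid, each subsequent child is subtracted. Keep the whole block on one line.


difference() { translate([103, 334, 0]) cube([4440, 157, 2340]); translate([1200, 334, 0]) cube([752, 157, 2044]); }
translate([103, 3087, 0]) cube([4440, 157, 2340]);
translate([103, 491, 0]) cube([157, 2596, 2340]);
translate([4386, 491, 0]) cube([157, 2596, 2340]);


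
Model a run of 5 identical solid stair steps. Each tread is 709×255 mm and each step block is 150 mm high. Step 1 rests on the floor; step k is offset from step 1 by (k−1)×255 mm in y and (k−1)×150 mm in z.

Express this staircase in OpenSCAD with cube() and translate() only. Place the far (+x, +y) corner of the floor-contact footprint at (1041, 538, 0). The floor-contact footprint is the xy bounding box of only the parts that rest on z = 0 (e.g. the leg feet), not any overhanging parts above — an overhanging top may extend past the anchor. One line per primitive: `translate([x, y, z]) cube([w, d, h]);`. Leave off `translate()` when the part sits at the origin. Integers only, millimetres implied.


translate([332, 283, 0]) cube([709, 255, 150]);
translate([332, 538, 150]) cube([709, 255, 150]);
translate([332, 793, 300]) cube([709, 255, 150]);
translate([332, 1048, 450]) cube([709, 255, 150]);
translate([332, 1303, 600]) cube([709, 255, 150]);


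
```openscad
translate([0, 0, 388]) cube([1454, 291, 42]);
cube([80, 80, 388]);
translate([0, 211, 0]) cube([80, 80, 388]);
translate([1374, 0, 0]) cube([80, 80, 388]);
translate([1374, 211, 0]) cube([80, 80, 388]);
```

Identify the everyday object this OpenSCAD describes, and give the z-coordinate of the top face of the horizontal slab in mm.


A bench. The seat-top height is 430 mm.

A long slab on four corner posts — a bench. The slab sits at z = 388 with thickness 42, so the top is 388 + 42 = 430 mm.


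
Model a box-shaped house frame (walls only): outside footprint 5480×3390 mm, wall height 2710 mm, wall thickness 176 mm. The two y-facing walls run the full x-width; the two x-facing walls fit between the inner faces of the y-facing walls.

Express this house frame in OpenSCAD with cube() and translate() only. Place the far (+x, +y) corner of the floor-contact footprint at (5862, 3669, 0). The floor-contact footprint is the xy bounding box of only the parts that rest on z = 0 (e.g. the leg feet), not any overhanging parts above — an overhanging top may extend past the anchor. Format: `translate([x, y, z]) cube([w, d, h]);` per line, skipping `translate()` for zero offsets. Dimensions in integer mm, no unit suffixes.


translate([382, 279, 0]) cube([5480, 176, 2710]);
translate([382, 3493, 0]) cube([5480, 176, 2710]);
translate([382, 455, 0]) cube([176, 3038, 2710]);
translate([5686, 455, 0]) cube([176, 3038, 2710]);


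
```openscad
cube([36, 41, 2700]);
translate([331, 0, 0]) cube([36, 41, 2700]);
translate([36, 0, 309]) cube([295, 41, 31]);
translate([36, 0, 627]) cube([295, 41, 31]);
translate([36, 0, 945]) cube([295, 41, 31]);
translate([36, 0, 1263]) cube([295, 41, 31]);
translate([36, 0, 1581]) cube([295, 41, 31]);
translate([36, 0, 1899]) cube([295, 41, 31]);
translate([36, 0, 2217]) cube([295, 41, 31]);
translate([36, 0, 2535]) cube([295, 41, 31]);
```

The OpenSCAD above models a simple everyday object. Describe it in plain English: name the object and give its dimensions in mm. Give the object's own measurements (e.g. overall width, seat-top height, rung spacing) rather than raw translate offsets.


A straight ladder. Two 36×41 mm vertical rails, 2700 mm tall, stand 367 mm apart (outside-to-outside) with their front faces coplanar on the −y side. 8 rungs, each 41 mm deep and 31 mm tall, span between the inner faces of the rails, front faces flush with the rails. The lowest rung's underside is at z = 309 mm and rungs are spaced 318 mm apart (underside to underside).
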